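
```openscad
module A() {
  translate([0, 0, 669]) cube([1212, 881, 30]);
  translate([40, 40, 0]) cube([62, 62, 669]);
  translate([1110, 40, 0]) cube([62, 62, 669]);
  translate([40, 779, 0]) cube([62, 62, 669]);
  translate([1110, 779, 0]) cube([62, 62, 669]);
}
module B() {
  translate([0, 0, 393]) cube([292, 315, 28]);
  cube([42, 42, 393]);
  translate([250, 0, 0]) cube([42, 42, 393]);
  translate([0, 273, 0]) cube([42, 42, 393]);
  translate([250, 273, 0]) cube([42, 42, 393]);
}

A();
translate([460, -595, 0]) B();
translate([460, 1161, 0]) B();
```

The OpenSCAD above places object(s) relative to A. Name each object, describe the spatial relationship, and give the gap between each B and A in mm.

Each stool's nearest face is 280 mm from the table's bounding box.

A is a table. B is a stool. Two stools sit around the table at the −y, +y sides. The gap between each stool and the table is 280 mm.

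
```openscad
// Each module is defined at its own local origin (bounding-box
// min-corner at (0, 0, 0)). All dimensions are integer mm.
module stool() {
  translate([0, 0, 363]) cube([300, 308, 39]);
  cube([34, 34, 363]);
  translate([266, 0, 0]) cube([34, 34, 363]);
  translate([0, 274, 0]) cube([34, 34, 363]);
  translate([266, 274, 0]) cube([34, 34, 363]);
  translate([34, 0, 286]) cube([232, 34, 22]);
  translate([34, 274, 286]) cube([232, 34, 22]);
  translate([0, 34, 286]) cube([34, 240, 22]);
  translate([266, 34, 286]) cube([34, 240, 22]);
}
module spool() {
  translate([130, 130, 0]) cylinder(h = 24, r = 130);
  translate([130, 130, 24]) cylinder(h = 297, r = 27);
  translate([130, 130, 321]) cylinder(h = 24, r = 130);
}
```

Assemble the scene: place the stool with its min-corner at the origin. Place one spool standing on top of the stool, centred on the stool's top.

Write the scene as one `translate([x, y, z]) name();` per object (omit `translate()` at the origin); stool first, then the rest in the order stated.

stool();
translate([20, 24, 402]) spool();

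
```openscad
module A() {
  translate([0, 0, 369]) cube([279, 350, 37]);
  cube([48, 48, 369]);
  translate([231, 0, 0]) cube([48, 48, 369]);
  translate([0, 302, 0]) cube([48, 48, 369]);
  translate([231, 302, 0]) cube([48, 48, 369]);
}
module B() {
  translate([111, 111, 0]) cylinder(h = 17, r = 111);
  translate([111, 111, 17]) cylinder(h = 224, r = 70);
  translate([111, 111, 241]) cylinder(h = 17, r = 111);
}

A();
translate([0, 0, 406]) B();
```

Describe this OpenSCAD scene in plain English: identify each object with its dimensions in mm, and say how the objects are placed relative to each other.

A is a four-legged stool. The seat is a 279×350×37 mm slab whose top surface is at z = 406 mm; four square legs, each 48×48 mm in cross-section, run from the floor (z = 0) to the underside of the seat, each flush with a corner of the seat.

B is a spool: two coaxial disc flanges of radius 111 mm and thickness 17 mm, joined by a core cylinder of radius 70 mm and height 224 mm. The lower flange rests on z = 0 and the three cylinders share a vertical axis.

The spool is on top of the stool.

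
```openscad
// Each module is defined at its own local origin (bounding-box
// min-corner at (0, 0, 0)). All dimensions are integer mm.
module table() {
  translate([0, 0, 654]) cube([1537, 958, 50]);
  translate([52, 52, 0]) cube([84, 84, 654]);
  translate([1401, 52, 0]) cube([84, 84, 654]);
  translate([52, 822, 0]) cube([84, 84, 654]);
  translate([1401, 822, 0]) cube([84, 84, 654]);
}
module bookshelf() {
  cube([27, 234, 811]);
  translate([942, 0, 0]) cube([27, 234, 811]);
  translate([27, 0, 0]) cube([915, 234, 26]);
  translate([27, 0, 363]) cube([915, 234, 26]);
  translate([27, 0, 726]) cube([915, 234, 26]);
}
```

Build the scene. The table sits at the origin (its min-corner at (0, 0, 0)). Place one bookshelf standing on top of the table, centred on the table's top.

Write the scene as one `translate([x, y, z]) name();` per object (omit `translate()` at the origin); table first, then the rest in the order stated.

table();
translate([284, 362, 704]) bookshelf();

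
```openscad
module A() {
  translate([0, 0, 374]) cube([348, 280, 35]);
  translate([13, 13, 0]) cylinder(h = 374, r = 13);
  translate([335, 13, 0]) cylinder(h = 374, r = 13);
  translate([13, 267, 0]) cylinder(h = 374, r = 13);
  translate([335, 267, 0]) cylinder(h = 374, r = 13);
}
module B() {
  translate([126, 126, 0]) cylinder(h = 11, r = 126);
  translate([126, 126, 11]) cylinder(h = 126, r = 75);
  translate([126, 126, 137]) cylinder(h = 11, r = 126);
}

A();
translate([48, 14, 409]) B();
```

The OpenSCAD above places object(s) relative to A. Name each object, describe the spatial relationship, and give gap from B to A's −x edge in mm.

The spool's min-x is at 48; the stool's min-x is 0; gap = 48 mm.

A is a stool. B is a spool. The spool is on top of the stool, centred. The gap from the spool to the stool's −x edge is 48 mm.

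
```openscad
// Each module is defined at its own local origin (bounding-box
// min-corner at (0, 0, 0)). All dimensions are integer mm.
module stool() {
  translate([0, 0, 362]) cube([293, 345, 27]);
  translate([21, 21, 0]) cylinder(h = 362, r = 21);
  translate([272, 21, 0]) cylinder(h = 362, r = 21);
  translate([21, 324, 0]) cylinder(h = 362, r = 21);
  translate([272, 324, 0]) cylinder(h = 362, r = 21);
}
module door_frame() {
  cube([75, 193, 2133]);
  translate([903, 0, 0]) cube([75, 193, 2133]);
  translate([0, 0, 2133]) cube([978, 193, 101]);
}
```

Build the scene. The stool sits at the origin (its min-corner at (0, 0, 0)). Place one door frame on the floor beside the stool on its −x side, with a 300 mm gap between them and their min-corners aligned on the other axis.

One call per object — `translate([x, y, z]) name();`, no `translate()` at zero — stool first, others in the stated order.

stool();
translate([-1278, 0, 0]) door_frame();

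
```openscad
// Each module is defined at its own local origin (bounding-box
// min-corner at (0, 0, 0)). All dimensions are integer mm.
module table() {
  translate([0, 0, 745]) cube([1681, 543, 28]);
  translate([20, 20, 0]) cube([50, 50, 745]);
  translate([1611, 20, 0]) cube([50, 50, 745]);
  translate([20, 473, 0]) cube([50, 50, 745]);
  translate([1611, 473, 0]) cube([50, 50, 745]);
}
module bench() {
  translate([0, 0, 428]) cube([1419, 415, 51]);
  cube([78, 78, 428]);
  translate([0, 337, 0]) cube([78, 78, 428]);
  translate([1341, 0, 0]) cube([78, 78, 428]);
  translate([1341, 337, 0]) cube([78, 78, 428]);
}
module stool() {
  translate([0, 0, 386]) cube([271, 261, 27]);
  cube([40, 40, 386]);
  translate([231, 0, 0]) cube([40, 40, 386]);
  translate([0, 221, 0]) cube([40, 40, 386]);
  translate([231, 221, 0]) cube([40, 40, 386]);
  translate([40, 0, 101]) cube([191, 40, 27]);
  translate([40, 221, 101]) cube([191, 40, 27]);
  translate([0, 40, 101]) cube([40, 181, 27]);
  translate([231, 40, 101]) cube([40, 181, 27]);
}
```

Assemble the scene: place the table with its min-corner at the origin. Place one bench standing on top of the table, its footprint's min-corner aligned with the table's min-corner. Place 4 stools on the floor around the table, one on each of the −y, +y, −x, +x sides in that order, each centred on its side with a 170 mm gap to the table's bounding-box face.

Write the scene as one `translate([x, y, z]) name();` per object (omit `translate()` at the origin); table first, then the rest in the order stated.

table();
translate([0, 0, 773]) bench();
translate([705, -431, 0]) stool();
translate([705, 713, 0]) stool();
translate([-441, 141, 0]) stool();
translate([1851, 141, 0]) stool();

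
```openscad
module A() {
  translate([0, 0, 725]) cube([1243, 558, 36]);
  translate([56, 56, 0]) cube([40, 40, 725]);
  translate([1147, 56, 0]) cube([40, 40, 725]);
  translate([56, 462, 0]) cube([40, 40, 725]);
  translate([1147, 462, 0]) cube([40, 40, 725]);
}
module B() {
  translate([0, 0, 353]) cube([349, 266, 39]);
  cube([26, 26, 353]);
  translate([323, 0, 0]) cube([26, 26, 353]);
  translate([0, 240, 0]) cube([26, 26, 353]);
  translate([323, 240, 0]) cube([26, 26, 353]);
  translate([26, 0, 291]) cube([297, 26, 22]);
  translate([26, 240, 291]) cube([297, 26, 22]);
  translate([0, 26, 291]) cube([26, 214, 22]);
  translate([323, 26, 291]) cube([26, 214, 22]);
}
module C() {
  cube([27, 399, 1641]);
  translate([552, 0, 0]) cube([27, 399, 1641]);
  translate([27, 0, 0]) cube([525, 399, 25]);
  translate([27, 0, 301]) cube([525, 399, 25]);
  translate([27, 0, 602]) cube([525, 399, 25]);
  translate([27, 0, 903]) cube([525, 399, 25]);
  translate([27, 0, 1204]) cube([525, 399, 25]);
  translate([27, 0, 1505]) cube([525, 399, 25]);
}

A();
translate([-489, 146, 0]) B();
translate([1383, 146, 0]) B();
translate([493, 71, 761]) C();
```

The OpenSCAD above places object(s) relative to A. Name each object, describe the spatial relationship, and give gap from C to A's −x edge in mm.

The bookshelf's min-x is at 493; the table's min-x is 0; gap = 493 mm.

A is a table. B is a stool. C is a bookshelf. Two stools sit around the table at the −x, +x sides. The bookshelf is on top of the table. The gap from the bookshelf to the table's −x edge is 493 mm.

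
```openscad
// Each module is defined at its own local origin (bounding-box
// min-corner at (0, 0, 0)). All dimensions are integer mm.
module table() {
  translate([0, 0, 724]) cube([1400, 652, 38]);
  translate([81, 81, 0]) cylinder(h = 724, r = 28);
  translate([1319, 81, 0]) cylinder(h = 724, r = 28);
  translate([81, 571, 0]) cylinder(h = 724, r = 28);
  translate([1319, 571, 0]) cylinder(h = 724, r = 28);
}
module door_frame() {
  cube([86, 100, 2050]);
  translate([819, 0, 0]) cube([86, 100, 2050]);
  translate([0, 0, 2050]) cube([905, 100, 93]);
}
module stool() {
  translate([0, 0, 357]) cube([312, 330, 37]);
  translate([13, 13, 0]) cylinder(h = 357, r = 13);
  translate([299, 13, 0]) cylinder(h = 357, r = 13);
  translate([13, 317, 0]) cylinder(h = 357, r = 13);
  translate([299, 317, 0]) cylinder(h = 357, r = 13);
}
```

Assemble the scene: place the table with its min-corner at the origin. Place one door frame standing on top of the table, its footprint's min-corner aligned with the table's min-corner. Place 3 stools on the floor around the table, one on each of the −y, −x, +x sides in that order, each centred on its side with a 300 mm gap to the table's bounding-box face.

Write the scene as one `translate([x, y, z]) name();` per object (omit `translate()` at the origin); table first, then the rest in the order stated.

table();
translate([0, 0, 762]) door_frame();
translate([544, -630, 0]) stool();
translate([-612, 161, 0]) stool();
translate([1700, 161, 0]) stool();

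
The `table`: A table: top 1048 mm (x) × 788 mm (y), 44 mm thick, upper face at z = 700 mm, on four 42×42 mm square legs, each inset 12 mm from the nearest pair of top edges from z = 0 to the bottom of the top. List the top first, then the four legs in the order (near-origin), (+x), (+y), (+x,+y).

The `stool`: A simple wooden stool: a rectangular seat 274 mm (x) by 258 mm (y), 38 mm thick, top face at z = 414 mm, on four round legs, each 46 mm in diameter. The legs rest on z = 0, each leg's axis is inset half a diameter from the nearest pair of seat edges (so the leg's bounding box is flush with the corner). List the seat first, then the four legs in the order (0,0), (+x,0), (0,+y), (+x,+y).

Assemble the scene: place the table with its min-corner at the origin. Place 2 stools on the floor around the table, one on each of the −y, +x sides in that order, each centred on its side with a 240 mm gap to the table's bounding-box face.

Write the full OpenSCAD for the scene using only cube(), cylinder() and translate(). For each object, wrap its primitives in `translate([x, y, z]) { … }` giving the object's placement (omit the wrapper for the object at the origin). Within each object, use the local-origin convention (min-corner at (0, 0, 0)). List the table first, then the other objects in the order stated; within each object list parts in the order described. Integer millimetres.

translate([0, 0, 656]) cube([1048, 788, 44]);
translate([12, 12, 0]) cube([42, 42, 656]);
translate([994, 12, 0]) cube([42, 42, 656]);
translate([12, 734, 0]) cube([42, 42, 656]);
translate([994, 734, 0]) cube([42, 42, 656]);
translate([387, -498, 0]) {
  translate([0, 0, 376]) cube([274, 258, 38]);
  translate([23, 23, 0]) cylinder(h = 376, r = 23);
  translate([251, 23, 0]) cylinder(h = 376, r = 23);
  translate([23, 235, 0]) cylinder(h = 376, r = 23);
  translate([251, 235, 0]) cylinder(h = 376, r = 23);
}
translate([1288, 265, 0]) {
  translate([0, 0, 376]) cube([274, 258, 38]);
  translate([23, 23, 0]) cylinder(h = 376, r = 23);
  translate([251, 23, 0]) cylinder(h = 376, r = 23);
  translate([23, 235, 0]) cylinder(h = 376, r = 23);
  translate([251, 235, 0]) cylinder(h = 376, r = 23);
}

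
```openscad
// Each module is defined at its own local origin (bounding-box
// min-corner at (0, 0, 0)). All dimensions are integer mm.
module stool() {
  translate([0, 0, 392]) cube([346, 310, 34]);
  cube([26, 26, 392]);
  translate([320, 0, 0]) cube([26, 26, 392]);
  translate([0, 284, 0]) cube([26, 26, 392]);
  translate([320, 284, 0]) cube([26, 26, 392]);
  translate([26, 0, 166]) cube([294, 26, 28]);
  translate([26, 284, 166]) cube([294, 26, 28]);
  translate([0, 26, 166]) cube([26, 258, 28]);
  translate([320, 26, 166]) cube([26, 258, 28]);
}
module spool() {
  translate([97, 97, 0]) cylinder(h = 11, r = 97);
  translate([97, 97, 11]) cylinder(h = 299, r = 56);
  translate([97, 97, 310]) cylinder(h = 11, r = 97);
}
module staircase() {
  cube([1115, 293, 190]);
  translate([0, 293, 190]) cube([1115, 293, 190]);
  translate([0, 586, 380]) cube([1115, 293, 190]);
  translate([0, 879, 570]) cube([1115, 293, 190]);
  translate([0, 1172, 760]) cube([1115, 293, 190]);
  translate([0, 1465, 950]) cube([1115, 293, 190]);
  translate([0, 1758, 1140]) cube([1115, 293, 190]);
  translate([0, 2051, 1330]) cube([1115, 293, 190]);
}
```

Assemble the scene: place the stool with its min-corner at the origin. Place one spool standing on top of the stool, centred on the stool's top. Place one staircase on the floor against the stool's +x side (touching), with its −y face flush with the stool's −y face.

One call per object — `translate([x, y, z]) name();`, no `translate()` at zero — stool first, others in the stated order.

stool();
translate([76, 58, 426]) spool();
translate([346, 0, 0]) staircase();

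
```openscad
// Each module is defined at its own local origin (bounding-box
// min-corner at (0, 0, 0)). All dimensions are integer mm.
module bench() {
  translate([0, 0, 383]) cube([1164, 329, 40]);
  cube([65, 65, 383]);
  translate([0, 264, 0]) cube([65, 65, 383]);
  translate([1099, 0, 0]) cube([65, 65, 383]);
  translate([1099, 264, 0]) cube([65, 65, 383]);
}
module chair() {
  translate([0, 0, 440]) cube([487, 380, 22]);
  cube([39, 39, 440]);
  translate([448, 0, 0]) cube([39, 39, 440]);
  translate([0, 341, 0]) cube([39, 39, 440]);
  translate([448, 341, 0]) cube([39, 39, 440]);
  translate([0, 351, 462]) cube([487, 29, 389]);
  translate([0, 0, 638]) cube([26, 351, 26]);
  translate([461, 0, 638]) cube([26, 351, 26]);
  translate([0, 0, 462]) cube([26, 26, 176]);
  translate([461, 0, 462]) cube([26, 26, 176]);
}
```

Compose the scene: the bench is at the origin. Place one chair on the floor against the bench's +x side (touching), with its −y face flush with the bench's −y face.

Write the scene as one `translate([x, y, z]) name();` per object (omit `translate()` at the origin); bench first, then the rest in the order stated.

bench();
translate([1164, 0, 0]) chair();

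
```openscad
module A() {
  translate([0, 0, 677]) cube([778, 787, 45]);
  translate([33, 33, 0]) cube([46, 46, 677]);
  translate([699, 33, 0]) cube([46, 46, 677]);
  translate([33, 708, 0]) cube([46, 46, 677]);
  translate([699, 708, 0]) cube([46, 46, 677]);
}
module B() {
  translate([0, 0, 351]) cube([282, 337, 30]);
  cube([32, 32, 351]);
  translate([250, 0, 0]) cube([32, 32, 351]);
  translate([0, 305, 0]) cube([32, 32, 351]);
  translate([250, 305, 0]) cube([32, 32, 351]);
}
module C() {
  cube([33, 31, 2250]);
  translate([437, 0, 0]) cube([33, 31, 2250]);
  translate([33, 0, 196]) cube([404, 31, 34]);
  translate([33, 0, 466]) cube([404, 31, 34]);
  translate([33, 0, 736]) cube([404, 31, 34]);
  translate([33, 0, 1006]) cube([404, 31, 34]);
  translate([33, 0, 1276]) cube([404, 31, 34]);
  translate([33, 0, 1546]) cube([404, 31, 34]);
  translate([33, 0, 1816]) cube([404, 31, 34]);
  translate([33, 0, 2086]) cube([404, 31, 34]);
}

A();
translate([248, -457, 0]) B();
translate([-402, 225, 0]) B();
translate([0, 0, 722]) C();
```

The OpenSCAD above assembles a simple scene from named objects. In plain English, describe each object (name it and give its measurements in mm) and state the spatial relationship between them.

A is a rectangular dining table. The top is 778×787×45 mm with its upper surface at z = 722 mm. It stands on four 46×46 mm square legs, each inset 33 mm from the nearest pair of top edges, running from the floor to the underside of the top.

B is a four-legged stool. The seat is 282×337 mm, 30 mm thick, top at z = 381 mm. It stands on four square legs, each 32×32 mm in cross-section, from z = 0 to the seat underside, each flush with a corner of the seat.

C is a wooden ladder with two side rails of 33×31 mm section and 2250 mm height, set 470 mm apart overall. Between them run 8 rectangular rungs (31 mm deep, 34 mm thick), front faces flush with the rails' −y face. The bottom of the first rung is 196 mm above the floor and each subsequent rung is 270 mm higher than the one below.

Two stools sit around the table at the −y, −x sides. The ladder is on top of the table.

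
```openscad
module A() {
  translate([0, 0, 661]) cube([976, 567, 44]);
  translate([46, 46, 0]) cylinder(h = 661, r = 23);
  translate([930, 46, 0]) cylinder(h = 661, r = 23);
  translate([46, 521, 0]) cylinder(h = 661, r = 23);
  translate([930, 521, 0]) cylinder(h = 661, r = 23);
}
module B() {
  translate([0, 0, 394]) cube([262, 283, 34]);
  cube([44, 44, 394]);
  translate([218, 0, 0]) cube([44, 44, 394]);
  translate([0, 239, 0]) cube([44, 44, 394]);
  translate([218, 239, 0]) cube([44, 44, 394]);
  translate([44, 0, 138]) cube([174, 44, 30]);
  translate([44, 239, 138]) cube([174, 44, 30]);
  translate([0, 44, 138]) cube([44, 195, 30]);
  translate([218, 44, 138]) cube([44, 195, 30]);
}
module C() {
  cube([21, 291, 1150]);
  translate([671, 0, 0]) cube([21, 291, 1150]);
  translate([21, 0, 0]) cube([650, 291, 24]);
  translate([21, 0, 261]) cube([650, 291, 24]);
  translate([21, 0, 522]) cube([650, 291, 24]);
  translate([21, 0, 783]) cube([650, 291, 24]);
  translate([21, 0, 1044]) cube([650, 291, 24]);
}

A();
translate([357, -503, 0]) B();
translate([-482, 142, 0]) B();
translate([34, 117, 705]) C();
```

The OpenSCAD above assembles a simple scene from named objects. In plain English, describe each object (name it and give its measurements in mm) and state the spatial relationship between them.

A is a table: top 976 mm (x) × 567 mm (y), 44 mm thick, upper face at z = 705 mm, on four round legs of 46 mm diameter, each leg's bounding box inset 23 mm from the nearest pair of top edges, running from z = 0 to the bottom of the top.

B is a four-legged stool. The seat is a 262×283×34 mm slab whose top surface is at z = 428 mm; four square legs, each 44×44 mm in cross-section, run from the floor (z = 0) to the underside of the seat, each flush with a corner of the seat. Four stretchers, 44 mm wide and 30 mm tall, connect adjacent legs with their undersides at z = 138 mm, each running between the inner faces of the legs it joins and aligned with the legs' outer faces on the other axis.

C is a bookshelf 692 mm wide overall, 291 mm deep and 1150 mm tall. The two sides are 21 mm thick vertical panels. 5 horizontal shelves of 24 mm thickness span between the inner faces of the sides; the lowest shelf sits on the floor and shelves are stacked with a clear vertical gap of 237 mm between each pair.

Two stools sit around the table at the −y, −x sides. The bookshelf is on top of the table.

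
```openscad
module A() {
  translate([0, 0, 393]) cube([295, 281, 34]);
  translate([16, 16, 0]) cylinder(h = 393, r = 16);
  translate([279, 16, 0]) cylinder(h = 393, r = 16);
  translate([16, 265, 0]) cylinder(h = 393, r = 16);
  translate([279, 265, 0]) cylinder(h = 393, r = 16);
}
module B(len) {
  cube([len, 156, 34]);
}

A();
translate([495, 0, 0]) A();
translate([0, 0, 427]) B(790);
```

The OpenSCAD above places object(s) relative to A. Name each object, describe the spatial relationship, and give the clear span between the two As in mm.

A is a stool. B is a beam. A beam spans the tops of two stools. The clear span between the two stools is 200 mm.

Second stool starts at x = 495; first ends at x = 295; clear span = 495 − 295 = 200 mm.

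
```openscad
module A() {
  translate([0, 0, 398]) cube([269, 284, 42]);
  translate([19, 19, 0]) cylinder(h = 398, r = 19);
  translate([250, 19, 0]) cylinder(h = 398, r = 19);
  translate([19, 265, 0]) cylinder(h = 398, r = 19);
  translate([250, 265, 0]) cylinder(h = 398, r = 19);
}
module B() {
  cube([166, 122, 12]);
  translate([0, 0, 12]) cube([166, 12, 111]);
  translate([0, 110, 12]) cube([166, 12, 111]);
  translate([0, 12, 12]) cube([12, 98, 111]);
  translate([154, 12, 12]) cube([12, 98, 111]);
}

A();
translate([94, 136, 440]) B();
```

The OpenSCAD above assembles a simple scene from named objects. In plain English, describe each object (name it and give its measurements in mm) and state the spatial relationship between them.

A is a four-legged stool. The seat is a 269×284×42 mm slab whose top surface is at z = 440 mm; four round legs, each 38 mm in diameter, run from the floor (z = 0) to the underside of the seat, each leg's axis is inset half a diameter from the nearest pair of seat edges (so the leg's bounding box is flush with the corner).

B is an open storage box with external size 166×122×123 mm and wall thickness 12 mm (the base is also 12 mm thick). The base covers the whole footprint; the four walls stand on the base, with the y-facing walls full-width and the x-facing walls fitting between their inner faces.

The open box is on top of the stool.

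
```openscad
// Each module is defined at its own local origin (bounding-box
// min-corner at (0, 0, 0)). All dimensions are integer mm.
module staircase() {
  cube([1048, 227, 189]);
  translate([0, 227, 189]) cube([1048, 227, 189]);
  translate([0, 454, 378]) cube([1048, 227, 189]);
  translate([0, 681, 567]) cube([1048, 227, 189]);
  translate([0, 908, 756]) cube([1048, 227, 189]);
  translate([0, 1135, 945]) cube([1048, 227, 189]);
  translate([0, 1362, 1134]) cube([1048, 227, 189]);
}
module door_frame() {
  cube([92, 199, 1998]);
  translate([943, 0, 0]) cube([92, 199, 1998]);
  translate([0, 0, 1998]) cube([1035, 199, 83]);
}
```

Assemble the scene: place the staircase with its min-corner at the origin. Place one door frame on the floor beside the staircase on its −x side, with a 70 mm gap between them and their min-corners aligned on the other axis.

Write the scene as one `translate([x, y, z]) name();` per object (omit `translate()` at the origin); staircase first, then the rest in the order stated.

staircase();
translate([-1105, 0, 0]) door_frame();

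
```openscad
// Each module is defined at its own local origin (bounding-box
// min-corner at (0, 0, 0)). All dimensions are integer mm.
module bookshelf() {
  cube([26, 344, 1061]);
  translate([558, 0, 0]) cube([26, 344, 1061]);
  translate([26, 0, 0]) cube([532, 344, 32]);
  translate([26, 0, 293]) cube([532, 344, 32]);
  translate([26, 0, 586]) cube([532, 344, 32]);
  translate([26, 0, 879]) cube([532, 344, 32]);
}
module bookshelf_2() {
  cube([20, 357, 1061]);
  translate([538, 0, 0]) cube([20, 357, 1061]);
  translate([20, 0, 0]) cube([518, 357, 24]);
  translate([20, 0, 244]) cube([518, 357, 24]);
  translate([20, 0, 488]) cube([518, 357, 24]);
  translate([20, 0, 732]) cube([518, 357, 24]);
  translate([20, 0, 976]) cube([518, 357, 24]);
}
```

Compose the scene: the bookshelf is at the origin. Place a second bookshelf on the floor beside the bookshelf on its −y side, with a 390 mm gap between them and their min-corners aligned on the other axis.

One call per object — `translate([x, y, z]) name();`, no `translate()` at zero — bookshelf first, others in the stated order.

bookshelf();
translate([0, -747, 0]) bookshelf_2();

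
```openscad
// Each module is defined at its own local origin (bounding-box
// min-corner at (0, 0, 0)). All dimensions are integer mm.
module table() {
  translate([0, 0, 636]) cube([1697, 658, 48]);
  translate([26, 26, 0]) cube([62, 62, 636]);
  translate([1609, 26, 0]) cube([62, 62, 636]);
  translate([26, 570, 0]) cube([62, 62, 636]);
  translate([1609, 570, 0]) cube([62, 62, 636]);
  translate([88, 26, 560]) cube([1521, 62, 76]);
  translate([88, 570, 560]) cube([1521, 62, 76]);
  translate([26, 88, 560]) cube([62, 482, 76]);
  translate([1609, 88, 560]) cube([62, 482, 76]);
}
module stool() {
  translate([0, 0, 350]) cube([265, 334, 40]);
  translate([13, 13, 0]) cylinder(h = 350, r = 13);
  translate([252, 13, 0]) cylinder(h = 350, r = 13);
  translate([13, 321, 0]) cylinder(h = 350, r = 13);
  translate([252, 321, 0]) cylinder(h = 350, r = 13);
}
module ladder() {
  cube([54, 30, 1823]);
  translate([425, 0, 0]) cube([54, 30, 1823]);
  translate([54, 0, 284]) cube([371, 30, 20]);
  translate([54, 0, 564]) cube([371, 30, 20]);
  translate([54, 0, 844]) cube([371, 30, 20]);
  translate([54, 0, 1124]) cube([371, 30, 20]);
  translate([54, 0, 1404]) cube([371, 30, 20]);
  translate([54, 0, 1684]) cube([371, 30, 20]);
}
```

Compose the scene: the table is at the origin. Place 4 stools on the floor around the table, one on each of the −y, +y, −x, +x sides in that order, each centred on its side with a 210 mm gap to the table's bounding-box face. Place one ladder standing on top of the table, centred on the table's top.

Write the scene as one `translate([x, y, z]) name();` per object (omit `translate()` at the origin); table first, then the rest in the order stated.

table();
translate([716, -544, 0]) stool();
translate([716, 868, 0]) stool();
translate([-475, 162, 0]) stool();
translate([1907, 162, 0]) stool();
translate([609, 314, 684]) ladder();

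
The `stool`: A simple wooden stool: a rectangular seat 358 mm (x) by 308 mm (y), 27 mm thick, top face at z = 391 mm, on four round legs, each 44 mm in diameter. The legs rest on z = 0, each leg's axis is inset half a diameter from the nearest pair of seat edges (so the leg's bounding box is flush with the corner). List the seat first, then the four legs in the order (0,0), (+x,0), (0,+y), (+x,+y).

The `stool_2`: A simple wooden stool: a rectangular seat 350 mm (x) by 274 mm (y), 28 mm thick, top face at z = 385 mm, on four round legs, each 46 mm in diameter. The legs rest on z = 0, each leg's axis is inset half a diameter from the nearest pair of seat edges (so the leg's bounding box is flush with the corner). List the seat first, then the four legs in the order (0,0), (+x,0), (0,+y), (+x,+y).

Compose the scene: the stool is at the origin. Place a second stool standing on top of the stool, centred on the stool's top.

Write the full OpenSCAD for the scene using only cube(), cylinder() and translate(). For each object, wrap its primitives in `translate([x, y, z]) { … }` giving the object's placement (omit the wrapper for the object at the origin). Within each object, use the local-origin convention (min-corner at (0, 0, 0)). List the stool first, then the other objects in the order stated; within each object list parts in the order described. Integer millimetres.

translate([0, 0, 364]) cube([358, 308, 27]);
translate([22, 22, 0]) cylinder(h = 364, r = 22);
translate([336, 22, 0]) cylinder(h = 364, r = 22);
translate([22, 286, 0]) cylinder(h = 364, r = 22);
translate([336, 286, 0]) cylinder(h = 364, r = 22);
translate([4, 17, 391]) {
  translate([0, 0, 357]) cube([350, 274, 28]);
  translate([23, 23, 0]) cylinder(h = 357, r = 23);
  translate([327, 23, 0]) cylinder(h = 357, r = 23);
  translate([23, 251, 0]) cylinder(h = 357, r = 23);
  translate([327, 251, 0]) cylinder(h = 357, r = 23);
}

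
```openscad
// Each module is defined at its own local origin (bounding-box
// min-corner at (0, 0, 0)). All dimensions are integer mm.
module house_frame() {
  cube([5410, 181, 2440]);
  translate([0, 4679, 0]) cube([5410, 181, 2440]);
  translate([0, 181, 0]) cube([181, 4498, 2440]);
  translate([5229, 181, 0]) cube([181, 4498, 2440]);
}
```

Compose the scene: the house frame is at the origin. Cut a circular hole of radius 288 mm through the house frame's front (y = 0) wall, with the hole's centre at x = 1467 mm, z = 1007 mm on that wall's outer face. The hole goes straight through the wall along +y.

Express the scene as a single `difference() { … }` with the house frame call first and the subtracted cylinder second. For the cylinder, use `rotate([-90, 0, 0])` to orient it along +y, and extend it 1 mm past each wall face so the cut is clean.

difference() {
  house_frame();
  translate([1467, -1, 1007]) rotate([-90, 0, 0]) cylinder(h = 183, r = 288);
}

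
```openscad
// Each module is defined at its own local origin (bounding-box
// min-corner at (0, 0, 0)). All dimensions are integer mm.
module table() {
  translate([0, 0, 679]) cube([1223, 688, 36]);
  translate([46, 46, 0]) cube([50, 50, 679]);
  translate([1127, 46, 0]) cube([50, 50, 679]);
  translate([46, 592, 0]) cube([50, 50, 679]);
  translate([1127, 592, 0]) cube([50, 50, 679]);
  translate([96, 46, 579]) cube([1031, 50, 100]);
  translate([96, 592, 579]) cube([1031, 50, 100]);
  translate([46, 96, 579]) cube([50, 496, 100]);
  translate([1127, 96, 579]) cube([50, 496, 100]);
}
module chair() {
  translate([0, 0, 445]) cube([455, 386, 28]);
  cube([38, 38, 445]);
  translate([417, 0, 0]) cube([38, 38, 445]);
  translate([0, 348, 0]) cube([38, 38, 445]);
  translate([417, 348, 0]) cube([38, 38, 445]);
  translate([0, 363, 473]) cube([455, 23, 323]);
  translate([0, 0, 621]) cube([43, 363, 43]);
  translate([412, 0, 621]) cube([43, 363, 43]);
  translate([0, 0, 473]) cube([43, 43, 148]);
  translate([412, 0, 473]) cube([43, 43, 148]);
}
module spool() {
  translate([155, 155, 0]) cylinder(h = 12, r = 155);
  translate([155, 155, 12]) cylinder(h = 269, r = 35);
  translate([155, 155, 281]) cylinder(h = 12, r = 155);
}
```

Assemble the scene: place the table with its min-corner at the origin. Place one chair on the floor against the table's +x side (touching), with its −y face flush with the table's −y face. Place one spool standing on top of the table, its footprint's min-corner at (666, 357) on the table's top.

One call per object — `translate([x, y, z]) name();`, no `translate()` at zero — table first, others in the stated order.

table();
translate([1223, 0, 0]) chair();
translate([666, 357, 715]) spool();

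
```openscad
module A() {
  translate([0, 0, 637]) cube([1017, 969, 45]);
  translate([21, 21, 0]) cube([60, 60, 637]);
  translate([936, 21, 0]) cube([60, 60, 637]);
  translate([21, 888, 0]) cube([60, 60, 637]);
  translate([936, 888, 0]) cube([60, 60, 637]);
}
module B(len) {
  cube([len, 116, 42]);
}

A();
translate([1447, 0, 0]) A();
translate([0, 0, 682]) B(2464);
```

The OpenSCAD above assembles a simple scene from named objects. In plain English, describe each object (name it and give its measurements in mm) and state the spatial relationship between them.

A is a table with a 1017×969 mm rectangular top, 45 mm thick, top surface at z = 682 mm, supported by four 60×60 mm square legs, each inset 21 mm from the nearest pair of top edges, running from the floor.

B is a rectangular beam 2464 mm long (x), 116 mm deep (y), 42 mm thick (z).

The beam spans the tops of two tables placed 430 mm apart, resting at z = 682 mm.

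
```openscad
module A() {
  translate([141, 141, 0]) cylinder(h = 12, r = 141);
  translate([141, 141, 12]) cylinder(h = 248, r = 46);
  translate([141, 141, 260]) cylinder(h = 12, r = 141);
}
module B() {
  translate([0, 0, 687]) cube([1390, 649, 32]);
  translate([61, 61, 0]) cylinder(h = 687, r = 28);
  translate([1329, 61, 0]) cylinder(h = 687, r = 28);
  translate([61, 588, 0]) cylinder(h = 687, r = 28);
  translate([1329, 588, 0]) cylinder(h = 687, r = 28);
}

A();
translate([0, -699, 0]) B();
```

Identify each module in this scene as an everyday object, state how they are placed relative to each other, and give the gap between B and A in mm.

The table's nearest face is 50 mm from the spool's −y face.

A is a spool. B is a table. The table is on the floor beside the spool on its −y side. The gap between the table and the spool is 50 mm.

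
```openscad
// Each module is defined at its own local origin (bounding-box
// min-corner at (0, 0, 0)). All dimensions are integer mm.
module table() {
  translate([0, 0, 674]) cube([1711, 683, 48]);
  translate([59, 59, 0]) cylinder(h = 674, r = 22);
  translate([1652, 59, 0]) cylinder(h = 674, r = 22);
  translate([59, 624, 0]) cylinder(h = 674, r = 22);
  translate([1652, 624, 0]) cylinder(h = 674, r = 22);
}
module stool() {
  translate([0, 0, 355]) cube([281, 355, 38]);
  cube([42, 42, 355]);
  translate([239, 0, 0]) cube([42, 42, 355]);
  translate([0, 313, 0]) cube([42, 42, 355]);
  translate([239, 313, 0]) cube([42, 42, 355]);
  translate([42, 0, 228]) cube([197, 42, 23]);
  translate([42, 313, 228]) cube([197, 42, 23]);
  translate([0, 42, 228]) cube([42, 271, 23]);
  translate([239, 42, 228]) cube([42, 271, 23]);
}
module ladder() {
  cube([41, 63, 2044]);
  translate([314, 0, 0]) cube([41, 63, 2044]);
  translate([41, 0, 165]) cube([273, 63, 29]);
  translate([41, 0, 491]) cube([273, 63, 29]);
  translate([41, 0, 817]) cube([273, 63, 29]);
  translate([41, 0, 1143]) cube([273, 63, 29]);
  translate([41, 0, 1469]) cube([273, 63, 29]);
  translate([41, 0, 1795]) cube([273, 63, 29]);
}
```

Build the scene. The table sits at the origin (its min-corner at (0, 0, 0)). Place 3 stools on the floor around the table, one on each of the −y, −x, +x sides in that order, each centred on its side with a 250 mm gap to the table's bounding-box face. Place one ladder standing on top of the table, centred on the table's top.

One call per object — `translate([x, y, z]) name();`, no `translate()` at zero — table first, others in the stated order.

table();
translate([715, -605, 0]) stool();
translate([-531, 164, 0]) stool();
translate([1961, 164, 0]) stool();
translate([678, 310, 722]) ladder();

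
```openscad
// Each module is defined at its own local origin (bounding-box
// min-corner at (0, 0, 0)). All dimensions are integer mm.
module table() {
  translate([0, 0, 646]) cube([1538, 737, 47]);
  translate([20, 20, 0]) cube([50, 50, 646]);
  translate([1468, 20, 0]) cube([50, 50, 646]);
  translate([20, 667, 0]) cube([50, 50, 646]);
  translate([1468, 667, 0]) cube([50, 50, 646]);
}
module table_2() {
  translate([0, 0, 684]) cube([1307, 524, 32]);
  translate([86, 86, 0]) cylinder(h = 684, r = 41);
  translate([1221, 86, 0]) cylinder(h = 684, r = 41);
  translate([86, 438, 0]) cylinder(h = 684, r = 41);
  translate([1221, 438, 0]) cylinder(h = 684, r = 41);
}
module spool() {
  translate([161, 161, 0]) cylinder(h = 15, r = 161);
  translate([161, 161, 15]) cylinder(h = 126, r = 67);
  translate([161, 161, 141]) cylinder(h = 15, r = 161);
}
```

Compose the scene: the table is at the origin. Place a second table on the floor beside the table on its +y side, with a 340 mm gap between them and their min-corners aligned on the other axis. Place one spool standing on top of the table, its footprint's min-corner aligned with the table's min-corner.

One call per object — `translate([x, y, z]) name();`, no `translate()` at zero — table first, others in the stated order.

table();
translate([0, 1077, 0]) table_2();
translate([0, 0, 693]) spool();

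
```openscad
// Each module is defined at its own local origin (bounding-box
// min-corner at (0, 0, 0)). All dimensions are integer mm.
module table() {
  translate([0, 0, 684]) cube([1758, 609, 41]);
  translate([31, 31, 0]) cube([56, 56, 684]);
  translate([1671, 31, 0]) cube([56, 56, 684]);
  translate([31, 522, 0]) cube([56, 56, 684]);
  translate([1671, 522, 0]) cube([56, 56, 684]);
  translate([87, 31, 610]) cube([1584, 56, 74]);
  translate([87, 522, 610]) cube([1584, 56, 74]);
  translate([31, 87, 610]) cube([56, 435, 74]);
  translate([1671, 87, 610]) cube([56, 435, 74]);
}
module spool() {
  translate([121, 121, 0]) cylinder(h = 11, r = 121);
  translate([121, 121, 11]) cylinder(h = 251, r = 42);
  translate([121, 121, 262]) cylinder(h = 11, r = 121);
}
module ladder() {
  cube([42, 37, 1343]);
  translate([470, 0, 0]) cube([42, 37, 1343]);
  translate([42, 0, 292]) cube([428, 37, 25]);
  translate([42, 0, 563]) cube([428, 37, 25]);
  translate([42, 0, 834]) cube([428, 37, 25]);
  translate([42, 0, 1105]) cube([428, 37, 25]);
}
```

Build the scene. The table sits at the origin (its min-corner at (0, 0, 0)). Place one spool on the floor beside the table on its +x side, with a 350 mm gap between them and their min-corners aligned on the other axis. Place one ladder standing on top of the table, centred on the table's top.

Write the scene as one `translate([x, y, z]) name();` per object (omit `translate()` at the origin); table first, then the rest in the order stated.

table();
translate([2108, 0, 0]) spool();
translate([623, 286, 725]) ladder();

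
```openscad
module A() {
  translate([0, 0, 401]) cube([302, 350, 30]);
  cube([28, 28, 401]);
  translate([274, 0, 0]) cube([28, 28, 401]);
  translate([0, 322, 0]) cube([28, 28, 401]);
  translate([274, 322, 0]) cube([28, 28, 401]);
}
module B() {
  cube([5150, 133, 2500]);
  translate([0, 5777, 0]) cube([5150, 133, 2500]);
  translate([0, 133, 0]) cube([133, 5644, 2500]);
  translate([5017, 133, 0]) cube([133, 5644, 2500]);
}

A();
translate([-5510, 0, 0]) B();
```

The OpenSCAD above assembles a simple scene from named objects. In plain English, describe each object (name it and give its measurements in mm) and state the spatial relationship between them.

A is a simple wooden stool: a rectangular seat 302 mm (x) by 350 mm (y), 30 mm thick, top face at z = 431 mm, on four square legs, each 28×28 mm in cross-section. The legs rest on z = 0, each flush with a corner of the seat.

B is a box-shaped house frame (walls only): outside footprint 5150×5910 mm, wall height 2500 mm, wall thickness 133 mm. The two y-facing walls run the full x-width; the two x-facing walls fit between the inner faces of the y-facing walls.

The house frame is on the floor beside the stool on its −x side.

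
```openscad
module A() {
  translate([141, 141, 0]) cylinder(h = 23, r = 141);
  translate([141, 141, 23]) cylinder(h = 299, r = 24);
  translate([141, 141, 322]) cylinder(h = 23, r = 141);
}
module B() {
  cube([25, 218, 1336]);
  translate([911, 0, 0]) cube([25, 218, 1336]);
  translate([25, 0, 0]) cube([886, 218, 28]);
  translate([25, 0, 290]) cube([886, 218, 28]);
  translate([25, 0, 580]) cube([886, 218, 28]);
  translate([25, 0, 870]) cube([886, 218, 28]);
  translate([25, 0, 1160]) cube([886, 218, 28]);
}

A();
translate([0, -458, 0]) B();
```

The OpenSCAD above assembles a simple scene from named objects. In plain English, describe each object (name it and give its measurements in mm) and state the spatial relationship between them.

A is a spool: two coaxial disc flanges of radius 141 mm and thickness 23 mm, joined by a core cylinder of radius 24 mm and height 299 mm. The lower flange rests on z = 0 and the three cylinders share a vertical axis.

B is a bookshelf 936 mm wide overall, 218 mm deep and 1336 mm tall. The two sides are 25 mm thick vertical panels. 5 horizontal shelves of 28 mm thickness span between the inner faces of the sides; the lowest shelf sits on the floor and shelves are stacked with a clear vertical gap of 262 mm between each pair.

The bookshelf is on the floor beside the spool on its −y side.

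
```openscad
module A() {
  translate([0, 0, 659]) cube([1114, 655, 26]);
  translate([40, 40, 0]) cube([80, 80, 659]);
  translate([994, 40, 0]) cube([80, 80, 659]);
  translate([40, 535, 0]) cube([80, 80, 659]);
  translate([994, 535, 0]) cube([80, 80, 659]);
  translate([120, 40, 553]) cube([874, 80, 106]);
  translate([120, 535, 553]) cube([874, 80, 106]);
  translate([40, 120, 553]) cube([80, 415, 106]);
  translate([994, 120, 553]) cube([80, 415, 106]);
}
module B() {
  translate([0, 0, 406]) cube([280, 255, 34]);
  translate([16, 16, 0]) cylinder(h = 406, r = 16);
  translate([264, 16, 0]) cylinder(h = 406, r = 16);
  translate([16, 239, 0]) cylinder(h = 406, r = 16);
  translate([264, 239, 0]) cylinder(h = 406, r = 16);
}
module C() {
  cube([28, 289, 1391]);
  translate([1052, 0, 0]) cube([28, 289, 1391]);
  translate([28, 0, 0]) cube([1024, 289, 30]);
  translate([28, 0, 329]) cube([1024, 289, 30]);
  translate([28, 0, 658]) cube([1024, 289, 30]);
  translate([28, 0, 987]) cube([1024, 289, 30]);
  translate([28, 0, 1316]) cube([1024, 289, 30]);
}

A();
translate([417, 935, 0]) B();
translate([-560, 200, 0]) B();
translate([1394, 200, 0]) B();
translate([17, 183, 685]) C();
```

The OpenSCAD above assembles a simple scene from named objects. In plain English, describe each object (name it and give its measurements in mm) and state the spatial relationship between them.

A is a table with a 1114×655 mm rectangular top, 26 mm thick, top surface at z = 685 mm, supported by four 80×80 mm square legs, each inset 40 mm from the nearest pair of top edges, running from the floor. Four apron rails, 80 mm thick and 106 mm tall, run between adjacent legs with their top edges flush with the underside of the top and their outer faces flush with the legs' outer faces.

B is a four-legged stool. The seat is 280×255 mm, 34 mm thick, top at z = 440 mm. It stands on four round legs, each 32 mm in diameter, from z = 0 to the seat underside, each leg's axis is inset half a diameter from the nearest pair of seat edges (so the leg's bounding box is flush with the corner).

C is a bookshelf 1080 mm wide overall, 289 mm deep and 1391 mm tall. The two sides are 28 mm thick vertical panels. 5 horizontal shelves of 30 mm thickness span between the inner faces of the sides; the lowest shelf sits on the floor and shelves are stacked with a clear vertical gap of 299 mm between each pair.

Three stools sit around the table at the +y, −x, +x sides. The bookshelf is on top of the table, centred.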